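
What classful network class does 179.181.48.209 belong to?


First octet: 179
Binary: 10110011
10xxxxxx -> Class B (128-191)
Class B, default mask 255.255.0.0 (/16)


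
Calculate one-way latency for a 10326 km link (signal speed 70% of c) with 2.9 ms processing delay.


Speed = 0.7 * 3e5 km/s = 210000 km/s
Propagation delay = 10326 / 210000 = 0.0492 s = 49.1714 ms
Processing delay = 2.9 ms
Total one-way latency = 52.0714 ms


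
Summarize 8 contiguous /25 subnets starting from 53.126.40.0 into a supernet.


Original prefix: /25
Number of subnets: 8 = 2^3
New prefix = 25 - 3 = 22
Supernet: 53.126.40.0/22


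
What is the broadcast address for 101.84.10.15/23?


Network: 101.84.10.0/23
Host bits = 9
Set all host bits to 1:
Broadcast: 101.84.11.255


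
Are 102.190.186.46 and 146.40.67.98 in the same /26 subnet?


Mask: 255.255.255.192
102.190.186.46 AND mask = 102.190.186.0
146.40.67.98 AND mask = 146.40.67.64
No, different subnets (102.190.186.0 vs 146.40.67.64)


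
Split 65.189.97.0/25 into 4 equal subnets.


New prefix = 25 + 2 = 27
Each subnet has 32 addresses
  65.189.97.0/27
  65.189.97.32/27
  65.189.97.64/27
  65.189.97.96/27
Subnets: 65.189.97.0/27, 65.189.97.32/27, 65.189.97.64/27, 65.189.97.96/27


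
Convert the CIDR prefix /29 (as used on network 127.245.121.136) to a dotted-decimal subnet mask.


/29 means 29 network bits, 3 host bits
Binary: 11111111111111111111111111111000
Mask: 255.255.255.248


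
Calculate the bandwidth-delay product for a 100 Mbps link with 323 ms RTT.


BDP = bandwidth * RTT
= 100 Mbps * 323 ms
= 100 * 1e6 * 323 / 1000 bits
= 32300000 bits
= 4037500 bytes
= 3942.8711 KB
BDP = 32300000 bits (4037500 bytes)


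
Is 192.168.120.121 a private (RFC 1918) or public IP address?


RFC 1918 private ranges:
  10.0.0.0/8 (10.0.0.0 - 10.255.255.255)
  172.16.0.0/12 (172.16.0.0 - 172.31.255.255)
  192.168.0.0/16 (192.168.0.0 - 192.168.255.255)
Private (in 192.168.0.0/16)


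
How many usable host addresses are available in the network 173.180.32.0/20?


Host bits = 32 - 20 = 12
Total addresses = 2^12 = 4096
Usable = total - 2 (network and broadcast)
Usable hosts: 4094


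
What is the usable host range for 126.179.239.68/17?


Network: 126.179.128.0
Broadcast: 126.179.255.255
First usable = network + 1
Last usable = broadcast - 1
Range: 126.179.128.1 to 126.179.255.254


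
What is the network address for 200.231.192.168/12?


IP:   11001000.11100111.11000000.10101000
Mask: 11111111.11110000.00000000.00000000
AND operation:
Net:  11001000.11100000.00000000.00000000
Network: 200.224.0.0/12


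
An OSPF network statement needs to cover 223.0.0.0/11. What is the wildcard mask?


Subnet mask: 255.224.0.0
Wildcard = 255.255.255.255 - subnet mask
255 - 255 = 0
255 - 224 = 31
255 - 0 = 255
255 - 0 = 255
Wildcard: 0.31.255.255


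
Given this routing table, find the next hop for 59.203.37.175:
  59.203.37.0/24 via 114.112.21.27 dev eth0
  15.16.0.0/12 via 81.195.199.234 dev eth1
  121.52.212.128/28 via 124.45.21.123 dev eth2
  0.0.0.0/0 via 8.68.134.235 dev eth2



Longest prefix match for 59.203.37.175:
  /24 59.203.37.0: MATCH
  /12 15.16.0.0: no
  /28 121.52.212.128: no
  /0 0.0.0.0: MATCH
Selected: next-hop 114.112.21.27 via eth0 (matched /24)


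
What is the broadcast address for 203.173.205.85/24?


Network: 203.173.205.0/24
Host bits = 8
Set all host bits to 1:
Broadcast: 203.173.205.255


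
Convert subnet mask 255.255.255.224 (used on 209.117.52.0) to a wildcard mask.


Subnet mask: 255.255.255.224
Wildcard = 255.255.255.255 - subnet mask
255 - 255 = 0
255 - 255 = 0
255 - 255 = 0
255 - 224 = 31
Wildcard: 0.0.0.31


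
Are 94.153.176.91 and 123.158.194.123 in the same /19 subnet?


Mask: 255.255.224.0
94.153.176.91 AND mask = 94.153.160.0
123.158.194.123 AND mask = 123.158.192.0
No, different subnets (94.153.160.0 vs 123.158.192.0)


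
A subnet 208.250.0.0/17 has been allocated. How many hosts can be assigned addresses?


Host bits = 32 - 17 = 15
Total addresses = 2^15 = 32768
Usable = total - 2 (network and broadcast)
Usable hosts: 32766


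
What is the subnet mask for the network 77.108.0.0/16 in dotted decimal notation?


/16 means 16 network bits, 16 host bits
Binary: 11111111111111110000000000000000
Mask: 255.255.0.0


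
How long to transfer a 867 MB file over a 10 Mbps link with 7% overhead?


Effective throughput = 10 * (1 - 7/100) = 9.3 Mbps
File size in Mb = 867 * 8 = 6936 Mb
Time = 6936 / 9.3
Time = 745.8065 seconds


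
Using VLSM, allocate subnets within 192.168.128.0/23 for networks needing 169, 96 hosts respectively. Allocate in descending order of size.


169 hosts -> /24 (254 usable): 192.168.128.0/24
96 hosts -> /25 (126 usable): 192.168.129.0/25
Allocation: 192.168.128.0/24 (169 hosts, 254 usable); 192.168.129.0/25 (96 hosts, 126 usable)


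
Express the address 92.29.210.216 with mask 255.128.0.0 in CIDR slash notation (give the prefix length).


Binary: 11111111.10000000.00000000.00000000
Count leading 1s
Prefix: /9


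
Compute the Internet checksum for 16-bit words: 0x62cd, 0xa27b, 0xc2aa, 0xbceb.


Sum all words (with carry folding):
+ 0x62cd = 0x62cd
+ 0xa27b = 0x0549
+ 0xc2aa = 0xc7f3
+ 0xbceb = 0x84df
One's complement: ~0x84df
Checksum = 0x7b20


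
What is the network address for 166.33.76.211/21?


IP:   10100110.00100001.01001100.11010011
Mask: 11111111.11111111.11111000.00000000
AND operation:
Net:  10100110.00100001.01001000.00000000
Network: 166.33.72.0/21


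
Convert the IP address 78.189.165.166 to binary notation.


78 = 01001110
189 = 10111101
165 = 10100101
166 = 10100110
Binary: 01001110.10111101.10100101.10100110


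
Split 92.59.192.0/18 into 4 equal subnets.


New prefix = 18 + 2 = 20
Each subnet has 4096 addresses
  92.59.192.0/20
  92.59.208.0/20
  92.59.224.0/20
  92.59.240.0/20
Subnets: 92.59.192.0/20, 92.59.208.0/20, 92.59.224.0/20, 92.59.240.0/20


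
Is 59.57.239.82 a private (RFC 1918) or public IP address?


RFC 1918 private ranges:
  10.0.0.0/8 (10.0.0.0 - 10.255.255.255)
  172.16.0.0/12 (172.16.0.0 - 172.31.255.255)
  192.168.0.0/16 (192.168.0.0 - 192.168.255.255)
Public (not in any RFC 1918 range)


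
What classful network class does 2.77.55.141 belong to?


First octet: 2
Binary: 00000010
0xxxxxxx -> Class A (1-126)
Class A, default mask 255.0.0.0 (/8)


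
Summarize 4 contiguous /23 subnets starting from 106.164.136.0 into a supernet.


Original prefix: /23
Number of subnets: 4 = 2^2
New prefix = 23 - 2 = 21
Supernet: 106.164.136.0/21


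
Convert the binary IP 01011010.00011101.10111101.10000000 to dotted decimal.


01011010 = 90
00011101 = 29
10111101 = 189
10000000 = 128
IP: 90.29.189.128


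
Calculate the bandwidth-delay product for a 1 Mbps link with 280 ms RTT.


BDP = bandwidth * RTT
= 1 Mbps * 280 ms
= 1 * 1e6 * 280 / 1000 bits
= 280000 bits
= 35000 bytes
= 34.1797 KB
BDP = 280000 bits (35000 bytes)


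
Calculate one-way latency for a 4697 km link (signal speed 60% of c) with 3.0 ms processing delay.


Speed = 0.6 * 3e5 km/s = 180000 km/s
Propagation delay = 4697 / 180000 = 0.0261 s = 26.0944 ms
Processing delay = 3.0 ms
Total one-way latency = 29.0944 ms


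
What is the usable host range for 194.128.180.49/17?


Network: 194.128.128.0
Broadcast: 194.128.255.255
First usable = network + 1
Last usable = broadcast - 1
Range: 194.128.128.1 to 194.128.255.254


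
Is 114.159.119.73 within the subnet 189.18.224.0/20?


Subnet network: 189.18.224.0
Test IP AND mask: 114.159.112.0
No, 114.159.119.73 is not in 189.18.224.0/20


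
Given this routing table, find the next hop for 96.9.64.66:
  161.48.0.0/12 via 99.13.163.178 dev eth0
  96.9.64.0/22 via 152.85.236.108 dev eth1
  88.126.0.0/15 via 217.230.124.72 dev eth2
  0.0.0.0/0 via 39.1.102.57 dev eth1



Longest prefix match for 96.9.64.66:
  /12 161.48.0.0: no
  /22 96.9.64.0: MATCH
  /15 88.126.0.0: no
  /0 0.0.0.0: MATCH
Selected: next-hop 152.85.236.108 via eth1 (matched /22)


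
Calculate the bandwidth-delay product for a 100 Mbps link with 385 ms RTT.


BDP = bandwidth * RTT
= 100 Mbps * 385 ms
= 100 * 1e6 * 385 / 1000 bits
= 38500000 bits
= 4812500 bytes
= 4699.707 KB
BDP = 38500000 bits (4812500 bytes)


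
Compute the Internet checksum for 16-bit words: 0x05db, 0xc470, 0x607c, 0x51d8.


Sum all words (with carry folding):
+ 0x05db = 0x05db
+ 0xc470 = 0xca4b
+ 0x607c = 0x2ac8
+ 0x51d8 = 0x7ca0
One's complement: ~0x7ca0
Checksum = 0x835f


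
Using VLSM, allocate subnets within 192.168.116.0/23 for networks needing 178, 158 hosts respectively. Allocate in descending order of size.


178 hosts -> /24 (254 usable): 192.168.116.0/24
158 hosts -> /24 (254 usable): 192.168.117.0/24
Allocation: 192.168.116.0/24 (178 hosts, 254 usable); 192.168.117.0/24 (158 hosts, 254 usable)


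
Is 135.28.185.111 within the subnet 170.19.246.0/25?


Subnet network: 170.19.246.0
Test IP AND mask: 135.28.185.0
No, 135.28.185.111 is not in 170.19.246.0/25


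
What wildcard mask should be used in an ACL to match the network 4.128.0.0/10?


Subnet mask: 255.192.0.0
Wildcard = 255.255.255.255 - subnet mask
255 - 255 = 0
255 - 192 = 63
255 - 0 = 255
255 - 0 = 255
Wildcard: 0.63.255.255


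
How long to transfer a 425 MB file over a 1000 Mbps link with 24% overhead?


Effective throughput = 1000 * (1 - 24/100) = 760 Mbps
File size in Mb = 425 * 8 = 3400 Mb
Time = 3400 / 760
Time = 4.4737 seconds


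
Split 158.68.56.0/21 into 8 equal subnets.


New prefix = 21 + 3 = 24
Each subnet has 256 addresses
  158.68.56.0/24
  158.68.57.0/24
  158.68.58.0/24
  158.68.59.0/24
  158.68.60.0/24
  158.68.61.0/24
  158.68.62.0/24
  158.68.63.0/24
Subnets: 158.68.56.0/24, 158.68.57.0/24, 158.68.58.0/24, 158.68.59.0/24, 158.68.60.0/24, 158.68.61.0/24, 158.68.62.0/24, 158.68.63.0/24


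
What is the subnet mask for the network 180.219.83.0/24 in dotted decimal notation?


/24 means 24 network bits, 8 host bits
Binary: 11111111111111111111111100000000
Mask: 255.255.255.0


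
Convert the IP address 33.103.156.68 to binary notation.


33 = 00100001
103 = 01100111
156 = 10011100
68 = 01000100
Binary: 00100001.01100111.10011100.01000100


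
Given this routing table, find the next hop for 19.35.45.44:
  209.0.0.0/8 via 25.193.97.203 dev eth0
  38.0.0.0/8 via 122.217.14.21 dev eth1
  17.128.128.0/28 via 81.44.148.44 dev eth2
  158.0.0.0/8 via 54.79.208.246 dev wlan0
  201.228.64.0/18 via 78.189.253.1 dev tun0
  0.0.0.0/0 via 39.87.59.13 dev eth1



Longest prefix match for 19.35.45.44:
  /8 209.0.0.0: no
  /8 38.0.0.0: no
  /28 17.128.128.0: no
  /8 158.0.0.0: no
  /18 201.228.64.0: no
  /0 0.0.0.0: MATCH
Selected: next-hop 39.87.59.13 via eth1 (matched /0)


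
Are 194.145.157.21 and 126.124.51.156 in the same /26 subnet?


Mask: 255.255.255.192
194.145.157.21 AND mask = 194.145.157.0
126.124.51.156 AND mask = 126.124.51.128
No, different subnets (194.145.157.0 vs 126.124.51.128)


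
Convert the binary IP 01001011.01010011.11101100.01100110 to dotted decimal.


01001011 = 75
01010011 = 83
11101100 = 236
01100110 = 102
IP: 75.83.236.102


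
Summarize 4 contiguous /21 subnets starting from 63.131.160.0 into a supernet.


Original prefix: /21
Number of subnets: 4 = 2^2
New prefix = 21 - 2 = 19
Supernet: 63.131.160.0/19


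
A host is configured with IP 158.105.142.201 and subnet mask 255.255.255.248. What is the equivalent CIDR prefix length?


Binary: 11111111.11111111.11111111.11111000
Count leading 1s
Prefix: /29


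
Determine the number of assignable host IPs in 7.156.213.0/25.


Host bits = 32 - 25 = 7
Total addresses = 2^7 = 128
Usable = total - 2 (network and broadcast)
Usable hosts: 126


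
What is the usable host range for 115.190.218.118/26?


Network: 115.190.218.64
Broadcast: 115.190.218.127
First usable = network + 1
Last usable = broadcast - 1
Range: 115.190.218.65 to 115.190.218.126


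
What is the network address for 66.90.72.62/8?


IP:   01000010.01011010.01001000.00111110
Mask: 11111111.00000000.00000000.00000000
AND operation:
Net:  01000010.00000000.00000000.00000000
Network: 66.0.0.0/8


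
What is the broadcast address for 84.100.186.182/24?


Network: 84.100.186.0/24
Host bits = 8
Set all host bits to 1:
Broadcast: 84.100.186.255


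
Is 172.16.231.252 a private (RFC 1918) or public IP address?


RFC 1918 private ranges:
  10.0.0.0/8 (10.0.0.0 - 10.255.255.255)
  172.16.0.0/12 (172.16.0.0 - 172.31.255.255)
  192.168.0.0/16 (192.168.0.0 - 192.168.255.255)
Private (in 172.16.0.0/12)


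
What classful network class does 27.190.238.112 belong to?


First octet: 27
Binary: 00011011
0xxxxxxx -> Class A (1-126)
Class A, default mask 255.0.0.0 (/8)


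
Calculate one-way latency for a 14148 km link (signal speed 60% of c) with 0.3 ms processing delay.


Speed = 0.6 * 3e5 km/s = 180000 km/s
Propagation delay = 14148 / 180000 = 0.0786 s = 78.6 ms
Processing delay = 0.3 ms
Total one-way latency = 78.9 ms


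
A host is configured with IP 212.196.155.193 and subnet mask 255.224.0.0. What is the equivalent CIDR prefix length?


Binary: 11111111.11100000.00000000.00000000
Count leading 1s
Prefix: /11


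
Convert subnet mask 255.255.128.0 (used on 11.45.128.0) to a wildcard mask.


Subnet mask: 255.255.128.0
Wildcard = 255.255.255.255 - subnet mask
255 - 255 = 0
255 - 255 = 0
255 - 128 = 127
255 - 0 = 255
Wildcard: 0.0.127.255


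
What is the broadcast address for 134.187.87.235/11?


Network: 134.160.0.0/11
Host bits = 21
Set all host bits to 1:
Broadcast: 134.191.255.255


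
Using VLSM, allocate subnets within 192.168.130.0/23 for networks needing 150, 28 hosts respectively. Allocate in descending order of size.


150 hosts -> /24 (254 usable): 192.168.130.0/24
28 hosts -> /27 (30 usable): 192.168.131.0/27
Allocation: 192.168.130.0/24 (150 hosts, 254 usable); 192.168.131.0/27 (28 hosts, 30 usable)


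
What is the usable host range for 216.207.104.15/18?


Network: 216.207.64.0
Broadcast: 216.207.127.255
First usable = network + 1
Last usable = broadcast - 1
Range: 216.207.64.1 to 216.207.127.254


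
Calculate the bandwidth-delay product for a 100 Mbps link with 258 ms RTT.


BDP = bandwidth * RTT
= 100 Mbps * 258 ms
= 100 * 1e6 * 258 / 1000 bits
= 25800000 bits
= 3225000 bytes
= 3149.4141 KB
BDP = 25800000 bits (3225000 bytes)


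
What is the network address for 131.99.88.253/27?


IP:   10000011.01100011.01011000.11111101
Mask: 11111111.11111111.11111111.11100000
AND operation:
Net:  10000011.01100011.01011000.11100000
Network: 131.99.88.224/27


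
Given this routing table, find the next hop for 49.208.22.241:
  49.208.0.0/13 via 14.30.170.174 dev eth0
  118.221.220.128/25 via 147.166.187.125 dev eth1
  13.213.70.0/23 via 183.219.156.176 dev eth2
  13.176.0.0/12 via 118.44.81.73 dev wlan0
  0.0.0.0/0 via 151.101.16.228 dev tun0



Longest prefix match for 49.208.22.241:
  /13 49.208.0.0: MATCH
  /25 118.221.220.128: no
  /23 13.213.70.0: no
  /12 13.176.0.0: no
  /0 0.0.0.0: MATCH
Selected: next-hop 14.30.170.174 via eth0 (matched /13)


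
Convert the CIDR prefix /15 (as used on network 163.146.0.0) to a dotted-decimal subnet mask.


/15 means 15 network bits, 17 host bits
Binary: 11111111111111100000000000000000
Mask: 255.254.0.0


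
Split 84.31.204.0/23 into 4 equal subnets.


New prefix = 23 + 2 = 25
Each subnet has 128 addresses
  84.31.204.0/25
  84.31.204.128/25
  84.31.205.0/25
  84.31.205.128/25
Subnets: 84.31.204.0/25, 84.31.204.128/25, 84.31.205.0/25, 84.31.205.128/25


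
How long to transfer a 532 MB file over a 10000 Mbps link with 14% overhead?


Effective throughput = 10000 * (1 - 14/100) = 8600 Mbps
File size in Mb = 532 * 8 = 4256 Mb
Time = 4256 / 8600
Time = 0.4949 seconds


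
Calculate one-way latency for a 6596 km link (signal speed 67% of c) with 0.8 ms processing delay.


Speed = 0.67 * 3e5 km/s = 201000 km/s
Propagation delay = 6596 / 201000 = 0.0328 s = 32.8159 ms
Processing delay = 0.8 ms
Total one-way latency = 33.6159 ms


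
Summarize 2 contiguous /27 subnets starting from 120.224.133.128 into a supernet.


Original prefix: /27
Number of subnets: 2 = 2^1
New prefix = 27 - 1 = 26
Supernet: 120.224.133.128/26


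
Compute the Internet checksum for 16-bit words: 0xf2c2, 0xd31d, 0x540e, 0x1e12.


Sum all words (with carry folding):
+ 0xf2c2 = 0xf2c2
+ 0xd31d = 0xc5e0
+ 0x540e = 0x19ef
+ 0x1e12 = 0x3801
One's complement: ~0x3801
Checksum = 0xc7fe


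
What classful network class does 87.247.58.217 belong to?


First octet: 87
Binary: 01010111
0xxxxxxx -> Class A (1-126)
Class A, default mask 255.0.0.0 (/8)


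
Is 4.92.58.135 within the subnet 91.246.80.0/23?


Subnet network: 91.246.80.0
Test IP AND mask: 4.92.58.0
No, 4.92.58.135 is not in 91.246.80.0/23


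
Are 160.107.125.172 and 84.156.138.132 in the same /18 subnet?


Mask: 255.255.192.0
160.107.125.172 AND mask = 160.107.64.0
84.156.138.132 AND mask = 84.156.128.0
No, different subnets (160.107.64.0 vs 84.156.128.0)


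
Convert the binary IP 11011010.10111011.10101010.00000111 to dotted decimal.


11011010 = 218
10111011 = 187
10101010 = 170
00000111 = 7
IP: 218.187.170.7


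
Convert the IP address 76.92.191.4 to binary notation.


76 = 01001100
92 = 01011100
191 = 10111111
4 = 00000100
Binary: 01001100.01011100.10111111.00000100


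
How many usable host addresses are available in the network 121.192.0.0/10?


Host bits = 32 - 10 = 22
Total addresses = 2^22 = 4194304
Usable = total - 2 (network and broadcast)
Usable hosts: 4194302


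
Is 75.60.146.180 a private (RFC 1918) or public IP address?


RFC 1918 private ranges:
  10.0.0.0/8 (10.0.0.0 - 10.255.255.255)
  172.16.0.0/12 (172.16.0.0 - 172.31.255.255)
  192.168.0.0/16 (192.168.0.0 - 192.168.255.255)
Public (not in any RFC 1918 range)


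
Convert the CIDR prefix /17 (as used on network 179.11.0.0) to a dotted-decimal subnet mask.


/17 means 17 network bits, 15 host bits
Binary: 11111111111111111000000000000000
Mask: 255.255.128.0


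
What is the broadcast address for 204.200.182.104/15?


Network: 204.200.0.0/15
Host bits = 17
Set all host bits to 1:
Broadcast: 204.201.255.255


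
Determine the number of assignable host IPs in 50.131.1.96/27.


Host bits = 32 - 27 = 5
Total addresses = 2^5 = 32
Usable = total - 2 (network and broadcast)
Usable hosts: 30


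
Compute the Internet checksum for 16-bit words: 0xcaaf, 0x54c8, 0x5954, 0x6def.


Sum all words (with carry folding):
+ 0xcaaf = 0xcaaf
+ 0x54c8 = 0x1f78
+ 0x5954 = 0x78cc
+ 0x6def = 0xe6bb
One's complement: ~0xe6bb
Checksum = 0x1944


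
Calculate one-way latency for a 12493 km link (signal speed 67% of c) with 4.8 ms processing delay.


Speed = 0.67 * 3e5 km/s = 201000 km/s
Propagation delay = 12493 / 201000 = 0.0622 s = 62.1542 ms
Processing delay = 4.8 ms
Total one-way latency = 66.9542 ms


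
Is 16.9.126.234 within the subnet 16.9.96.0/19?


Subnet network: 16.9.96.0
Test IP AND mask: 16.9.96.0
Yes, 16.9.126.234 is in 16.9.96.0/19


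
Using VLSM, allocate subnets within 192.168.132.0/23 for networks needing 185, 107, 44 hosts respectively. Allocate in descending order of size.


185 hosts -> /24 (254 usable): 192.168.132.0/24
107 hosts -> /25 (126 usable): 192.168.133.0/25
44 hosts -> /26 (62 usable): 192.168.133.128/26
Allocation: 192.168.132.0/24 (185 hosts, 254 usable); 192.168.133.0/25 (107 hosts, 126 usable); 192.168.133.128/26 (44 hosts, 62 usable)


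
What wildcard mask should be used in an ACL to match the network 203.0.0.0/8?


Subnet mask: 255.0.0.0
Wildcard = 255.255.255.255 - subnet mask
255 - 255 = 0
255 - 0 = 255
255 - 0 = 255
255 - 0 = 255
Wildcard: 0.255.255.255


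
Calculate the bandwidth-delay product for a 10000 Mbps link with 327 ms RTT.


BDP = bandwidth * RTT
= 10000 Mbps * 327 ms
= 10000 * 1e6 * 327 / 1000 bits
= 3270000000 bits
= 408750000 bytes
= 399169.9219 KB
BDP = 3270000000 bits (408750000 bytes)


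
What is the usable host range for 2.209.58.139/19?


Network: 2.209.32.0
Broadcast: 2.209.63.255
First usable = network + 1
Last usable = broadcast - 1
Range: 2.209.32.1 to 2.209.63.254


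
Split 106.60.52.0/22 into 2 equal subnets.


New prefix = 22 + 1 = 23
Each subnet has 512 addresses
  106.60.52.0/23
  106.60.54.0/23
Subnets: 106.60.52.0/23, 106.60.54.0/23


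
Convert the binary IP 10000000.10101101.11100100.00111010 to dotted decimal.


10000000 = 128
10101101 = 173
11100100 = 228
00111010 = 58
IP: 128.173.228.58


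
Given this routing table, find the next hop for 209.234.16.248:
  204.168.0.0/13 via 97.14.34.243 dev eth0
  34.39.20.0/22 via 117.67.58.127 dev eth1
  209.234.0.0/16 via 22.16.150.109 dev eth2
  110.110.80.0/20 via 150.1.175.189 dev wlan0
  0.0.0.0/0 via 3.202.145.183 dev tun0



Longest prefix match for 209.234.16.248:
  /13 204.168.0.0: no
  /22 34.39.20.0: no
  /16 209.234.0.0: MATCH
  /20 110.110.80.0: no
  /0 0.0.0.0: MATCH
Selected: next-hop 22.16.150.109 via eth2 (matched /16)


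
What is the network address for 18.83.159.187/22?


IP:   00010010.01010011.10011111.10111011
Mask: 11111111.11111111.11111100.00000000
AND operation:
Net:  00010010.01010011.10011100.00000000
Network: 18.83.156.0/22


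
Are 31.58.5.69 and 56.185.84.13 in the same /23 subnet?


Mask: 255.255.254.0
31.58.5.69 AND mask = 31.58.4.0
56.185.84.13 AND mask = 56.185.84.0
No, different subnets (31.58.4.0 vs 56.185.84.0)


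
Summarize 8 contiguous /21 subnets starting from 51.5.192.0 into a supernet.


Original prefix: /21
Number of subnets: 8 = 2^3
New prefix = 21 - 3 = 18
Supernet: 51.5.192.0/18


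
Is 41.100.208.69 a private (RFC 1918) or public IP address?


RFC 1918 private ranges:
  10.0.0.0/8 (10.0.0.0 - 10.255.255.255)
  172.16.0.0/12 (172.16.0.0 - 172.31.255.255)
  192.168.0.0/16 (192.168.0.0 - 192.168.255.255)
Public (not in any RFC 1918 range)


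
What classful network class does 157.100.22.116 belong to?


First octet: 157
Binary: 10011101
10xxxxxx -> Class B (128-191)
Class B, default mask 255.255.0.0 (/16)


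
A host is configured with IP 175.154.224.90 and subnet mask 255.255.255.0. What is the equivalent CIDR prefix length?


Binary: 11111111.11111111.11111111.00000000
Count leading 1s
Prefix: /24


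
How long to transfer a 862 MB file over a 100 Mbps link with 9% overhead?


Effective throughput = 100 * (1 - 9/100) = 91 Mbps
File size in Mb = 862 * 8 = 6896 Mb
Time = 6896 / 91
Time = 75.7802 seconds


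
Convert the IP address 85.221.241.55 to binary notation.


85 = 01010101
221 = 11011101
241 = 11110001
55 = 00110111
Binary: 01010101.11011101.11110001.00110111


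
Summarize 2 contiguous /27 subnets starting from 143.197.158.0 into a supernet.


Original prefix: /27
Number of subnets: 2 = 2^1
New prefix = 27 - 1 = 26
Supernet: 143.197.158.0/26


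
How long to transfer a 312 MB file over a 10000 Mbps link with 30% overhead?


Effective throughput = 10000 * (1 - 30/100) = 7000 Mbps
File size in Mb = 312 * 8 = 2496 Mb
Time = 2496 / 7000
Time = 0.3566 seconds


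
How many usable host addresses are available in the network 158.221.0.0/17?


Host bits = 32 - 17 = 15
Total addresses = 2^15 = 32768
Usable = total - 2 (network and broadcast)
Usable hosts: 32766


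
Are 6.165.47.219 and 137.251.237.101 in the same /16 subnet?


Mask: 255.255.0.0
6.165.47.219 AND mask = 6.165.0.0
137.251.237.101 AND mask = 137.251.0.0
No, different subnets (6.165.0.0 vs 137.251.0.0)


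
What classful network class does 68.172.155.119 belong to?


First octet: 68
Binary: 01000100
0xxxxxxx -> Class A (1-126)
Class A, default mask 255.0.0.0 (/8)


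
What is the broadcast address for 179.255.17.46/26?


Network: 179.255.17.0/26
Host bits = 6
Set all host bits to 1:
Broadcast: 179.255.17.63


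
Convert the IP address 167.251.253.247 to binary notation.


167 = 10100111
251 = 11111011
253 = 11111101
247 = 11110111
Binary: 10100111.11111011.11111101.11110111


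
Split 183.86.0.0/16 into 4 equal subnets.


New prefix = 16 + 2 = 18
Each subnet has 16384 addresses
  183.86.0.0/18
  183.86.64.0/18
  183.86.128.0/18
  183.86.192.0/18
Subnets: 183.86.0.0/18, 183.86.64.0/18, 183.86.128.0/18, 183.86.192.0/18


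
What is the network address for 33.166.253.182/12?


IP:   00100001.10100110.11111101.10110110
Mask: 11111111.11110000.00000000.00000000
AND operation:
Net:  00100001.10100000.00000000.00000000
Network: 33.160.0.0/12


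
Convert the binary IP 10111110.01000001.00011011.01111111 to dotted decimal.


10111110 = 190
01000001 = 65
00011011 = 27
01111111 = 127
IP: 190.65.27.127


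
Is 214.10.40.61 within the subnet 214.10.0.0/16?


Subnet network: 214.10.0.0
Test IP AND mask: 214.10.0.0
Yes, 214.10.40.61 is in 214.10.0.0/16


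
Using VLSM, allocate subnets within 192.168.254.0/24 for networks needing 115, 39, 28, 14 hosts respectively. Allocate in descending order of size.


115 hosts -> /25 (126 usable): 192.168.254.0/25
39 hosts -> /26 (62 usable): 192.168.254.128/26
28 hosts -> /27 (30 usable): 192.168.254.192/27
14 hosts -> /28 (14 usable): 192.168.254.224/28
Allocation: 192.168.254.0/25 (115 hosts, 126 usable); 192.168.254.128/26 (39 hosts, 62 usable); 192.168.254.192/27 (28 hosts, 30 usable); 192.168.254.224/28 (14 hosts, 14 usable)


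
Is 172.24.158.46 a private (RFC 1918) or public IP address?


RFC 1918 private ranges:
  10.0.0.0/8 (10.0.0.0 - 10.255.255.255)
  172.16.0.0/12 (172.16.0.0 - 172.31.255.255)
  192.168.0.0/16 (192.168.0.0 - 192.168.255.255)
Private (in 172.16.0.0/12)


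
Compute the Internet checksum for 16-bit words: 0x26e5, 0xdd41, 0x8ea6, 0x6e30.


Sum all words (with carry folding):
+ 0x26e5 = 0x26e5
+ 0xdd41 = 0x0427
+ 0x8ea6 = 0x92cd
+ 0x6e30 = 0x00fe
One's complement: ~0x00fe
Checksum = 0xff01


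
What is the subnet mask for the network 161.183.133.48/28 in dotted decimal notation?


/28 means 28 network bits, 4 host bits
Binary: 11111111111111111111111111110000
Mask: 255.255.255.240


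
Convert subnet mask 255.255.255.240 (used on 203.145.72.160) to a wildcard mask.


Subnet mask: 255.255.255.240
Wildcard = 255.255.255.255 - subnet mask
255 - 255 = 0
255 - 255 = 0
255 - 255 = 0
255 - 240 = 15
Wildcard: 0.0.0.15


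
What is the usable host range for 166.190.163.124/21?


Network: 166.190.160.0
Broadcast: 166.190.167.255
First usable = network + 1
Last usable = broadcast - 1
Range: 166.190.160.1 to 166.190.167.254


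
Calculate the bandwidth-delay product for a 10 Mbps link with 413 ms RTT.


BDP = bandwidth * RTT
= 10 Mbps * 413 ms
= 10 * 1e6 * 413 / 1000 bits
= 4130000 bits
= 516250 bytes
= 504.1504 KB
BDP = 4130000 bits (516250 bytes)


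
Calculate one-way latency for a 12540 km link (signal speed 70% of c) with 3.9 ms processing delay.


Speed = 0.7 * 3e5 km/s = 210000 km/s
Propagation delay = 12540 / 210000 = 0.0597 s = 59.7143 ms
Processing delay = 3.9 ms
Total one-way latency = 63.6143 ms


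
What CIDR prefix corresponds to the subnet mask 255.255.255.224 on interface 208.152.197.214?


Binary: 11111111.11111111.11111111.11100000
Count leading 1s
Prefix: /27


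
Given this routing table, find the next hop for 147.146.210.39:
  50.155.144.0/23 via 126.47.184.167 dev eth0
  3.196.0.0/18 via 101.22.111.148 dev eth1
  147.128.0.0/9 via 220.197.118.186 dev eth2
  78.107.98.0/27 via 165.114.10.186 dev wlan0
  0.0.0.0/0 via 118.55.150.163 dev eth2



Longest prefix match for 147.146.210.39:
  /23 50.155.144.0: no
  /18 3.196.0.0: no
  /9 147.128.0.0: MATCH
  /27 78.107.98.0: no
  /0 0.0.0.0: MATCH
Selected: next-hop 220.197.118.186 via eth2 (matched /9)


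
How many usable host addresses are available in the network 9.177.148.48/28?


Host bits = 32 - 28 = 4
Total addresses = 2^4 = 16
Usable = total - 2 (network and broadcast)
Usable hosts: 14


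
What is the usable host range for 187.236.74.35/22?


Network: 187.236.72.0
Broadcast: 187.236.75.255
First usable = network + 1
Last usable = broadcast - 1
Range: 187.236.72.1 to 187.236.75.254


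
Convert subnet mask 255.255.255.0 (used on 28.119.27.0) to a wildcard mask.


Subnet mask: 255.255.255.0
Wildcard = 255.255.255.255 - subnet mask
255 - 255 = 0
255 - 255 = 0
255 - 255 = 0
255 - 0 = 255
Wildcard: 0.0.0.255


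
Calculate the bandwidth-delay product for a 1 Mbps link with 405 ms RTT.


BDP = bandwidth * RTT
= 1 Mbps * 405 ms
= 1 * 1e6 * 405 / 1000 bits
= 405000 bits
= 50625 bytes
= 49.4385 KB
BDP = 405000 bits (50625 bytes)


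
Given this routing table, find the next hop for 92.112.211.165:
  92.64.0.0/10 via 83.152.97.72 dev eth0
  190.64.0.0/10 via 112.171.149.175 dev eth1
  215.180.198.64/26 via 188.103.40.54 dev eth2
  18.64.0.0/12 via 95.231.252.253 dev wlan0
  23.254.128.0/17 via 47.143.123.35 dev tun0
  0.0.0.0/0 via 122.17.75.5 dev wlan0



Longest prefix match for 92.112.211.165:
  /10 92.64.0.0: MATCH
  /10 190.64.0.0: no
  /26 215.180.198.64: no
  /12 18.64.0.0: no
  /17 23.254.128.0: no
  /0 0.0.0.0: MATCH
Selected: next-hop 83.152.97.72 via eth0 (matched /10)


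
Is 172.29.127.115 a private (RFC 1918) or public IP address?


RFC 1918 private ranges:
  10.0.0.0/8 (10.0.0.0 - 10.255.255.255)
  172.16.0.0/12 (172.16.0.0 - 172.31.255.255)
  192.168.0.0/16 (192.168.0.0 - 192.168.255.255)
Private (in 172.16.0.0/12)


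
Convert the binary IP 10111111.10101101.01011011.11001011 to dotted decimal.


10111111 = 191
10101101 = 173
01011011 = 91
11001011 = 203
IP: 191.173.91.203


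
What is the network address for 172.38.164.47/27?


IP:   10101100.00100110.10100100.00101111
Mask: 11111111.11111111.11111111.11100000
AND operation:
Net:  10101100.00100110.10100100.00100000
Network: 172.38.164.32/27


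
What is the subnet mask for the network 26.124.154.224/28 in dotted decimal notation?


/28 means 28 network bits, 4 host bits
Binary: 11111111111111111111111111110000
Mask: 255.255.255.240


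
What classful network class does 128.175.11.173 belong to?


First octet: 128
Binary: 10000000
10xxxxxx -> Class B (128-191)
Class B, default mask 255.255.0.0 (/16)


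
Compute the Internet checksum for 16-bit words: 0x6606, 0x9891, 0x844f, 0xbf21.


Sum all words (with carry folding):
+ 0x6606 = 0x6606
+ 0x9891 = 0xfe97
+ 0x844f = 0x82e7
+ 0xbf21 = 0x4209
One's complement: ~0x4209
Checksum = 0xbdf6


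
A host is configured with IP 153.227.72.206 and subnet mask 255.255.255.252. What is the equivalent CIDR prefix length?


Binary: 11111111.11111111.11111111.11111100
Count leading 1s
Prefix: /30


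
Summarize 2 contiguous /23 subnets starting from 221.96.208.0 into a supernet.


Original prefix: /23
Number of subnets: 2 = 2^1
New prefix = 23 - 1 = 22
Supernet: 221.96.208.0/22


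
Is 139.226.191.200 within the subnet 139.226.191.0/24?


Subnet network: 139.226.191.0
Test IP AND mask: 139.226.191.0
Yes, 139.226.191.200 is in 139.226.191.0/24


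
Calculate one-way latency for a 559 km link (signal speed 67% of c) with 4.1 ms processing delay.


Speed = 0.67 * 3e5 km/s = 201000 km/s
Propagation delay = 559 / 201000 = 0.0028 s = 2.7811 ms
Processing delay = 4.1 ms
Total one-way latency = 6.8811 ms


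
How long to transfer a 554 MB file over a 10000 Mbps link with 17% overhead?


Effective throughput = 10000 * (1 - 17/100) = 8300 Mbps
File size in Mb = 554 * 8 = 4432 Mb
Time = 4432 / 8300
Time = 0.534 seconds


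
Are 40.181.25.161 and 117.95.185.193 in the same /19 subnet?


Mask: 255.255.224.0
40.181.25.161 AND mask = 40.181.0.0
117.95.185.193 AND mask = 117.95.160.0
No, different subnets (40.181.0.0 vs 117.95.160.0)


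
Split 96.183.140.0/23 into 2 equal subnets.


New prefix = 23 + 1 = 24
Each subnet has 256 addresses
  96.183.140.0/24
  96.183.141.0/24
Subnets: 96.183.140.0/24, 96.183.141.0/24


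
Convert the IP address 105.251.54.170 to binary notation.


105 = 01101001
251 = 11111011
54 = 00110110
170 = 10101010
Binary: 01101001.11111011.00110110.10101010


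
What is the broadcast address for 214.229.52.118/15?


Network: 214.228.0.0/15
Host bits = 17
Set all host bits to 1:
Broadcast: 214.229.255.255


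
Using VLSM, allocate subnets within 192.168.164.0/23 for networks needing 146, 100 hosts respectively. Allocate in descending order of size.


146 hosts -> /24 (254 usable): 192.168.164.0/24
100 hosts -> /25 (126 usable): 192.168.165.0/25
Allocation: 192.168.164.0/24 (146 hosts, 254 usable); 192.168.165.0/25 (100 hosts, 126 usable)


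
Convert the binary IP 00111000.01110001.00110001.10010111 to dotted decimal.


00111000 = 56
01110001 = 113
00110001 = 49
10010111 = 151
IP: 56.113.49.151


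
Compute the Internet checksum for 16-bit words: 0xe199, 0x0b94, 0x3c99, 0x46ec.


Sum all words (with carry folding):
+ 0xe199 = 0xe199
+ 0x0b94 = 0xed2d
+ 0x3c99 = 0x29c7
+ 0x46ec = 0x70b3
One's complement: ~0x70b3
Checksum = 0x8f4c


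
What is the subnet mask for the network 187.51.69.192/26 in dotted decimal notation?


/26 means 26 network bits, 6 host bits
Binary: 11111111111111111111111111000000
Mask: 255.255.255.192


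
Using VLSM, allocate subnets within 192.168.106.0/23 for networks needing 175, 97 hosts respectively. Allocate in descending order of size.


175 hosts -> /24 (254 usable): 192.168.106.0/24
97 hosts -> /25 (126 usable): 192.168.107.0/25
Allocation: 192.168.106.0/24 (175 hosts, 254 usable); 192.168.107.0/25 (97 hosts, 126 usable)


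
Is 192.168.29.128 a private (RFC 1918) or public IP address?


RFC 1918 private ranges:
  10.0.0.0/8 (10.0.0.0 - 10.255.255.255)
  172.16.0.0/12 (172.16.0.0 - 172.31.255.255)
  192.168.0.0/16 (192.168.0.0 - 192.168.255.255)
Private (in 192.168.0.0/16)


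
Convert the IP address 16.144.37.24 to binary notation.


16 = 00010000
144 = 10010000
37 = 00100101
24 = 00011000
Binary: 00010000.10010000.00100101.00011000


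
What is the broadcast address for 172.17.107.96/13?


Network: 172.16.0.0/13
Host bits = 19
Set all host bits to 1:
Broadcast: 172.23.255.255


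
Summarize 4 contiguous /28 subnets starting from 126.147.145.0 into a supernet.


Original prefix: /28
Number of subnets: 4 = 2^2
New prefix = 28 - 2 = 26
Supernet: 126.147.145.0/26


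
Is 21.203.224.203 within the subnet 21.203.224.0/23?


Subnet network: 21.203.224.0
Test IP AND mask: 21.203.224.0
Yes, 21.203.224.203 is in 21.203.224.0/23


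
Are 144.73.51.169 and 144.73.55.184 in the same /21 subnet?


Mask: 255.255.248.0
144.73.51.169 AND mask = 144.73.48.0
144.73.55.184 AND mask = 144.73.48.0
Yes, same subnet (144.73.48.0)


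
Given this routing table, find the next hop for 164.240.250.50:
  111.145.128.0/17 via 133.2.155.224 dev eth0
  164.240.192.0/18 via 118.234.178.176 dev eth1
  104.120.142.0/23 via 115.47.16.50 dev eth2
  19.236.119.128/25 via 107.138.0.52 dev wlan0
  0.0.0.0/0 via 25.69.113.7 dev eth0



Longest prefix match for 164.240.250.50:
  /17 111.145.128.0: no
  /18 164.240.192.0: MATCH
  /23 104.120.142.0: no
  /25 19.236.119.128: no
  /0 0.0.0.0: MATCH
Selected: next-hop 118.234.178.176 via eth1 (matched /18)


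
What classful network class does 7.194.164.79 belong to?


First octet: 7
Binary: 00000111
0xxxxxxx -> Class A (1-126)
Class A, default mask 255.0.0.0 (/8)


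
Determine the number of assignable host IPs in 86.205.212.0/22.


Host bits = 32 - 22 = 10
Total addresses = 2^10 = 1024
Usable = total - 2 (network and broadcast)
Usable hosts: 1022


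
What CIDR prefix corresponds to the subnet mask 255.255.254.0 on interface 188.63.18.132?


Binary: 11111111.11111111.11111110.00000000
Count leading 1s
Prefix: /23


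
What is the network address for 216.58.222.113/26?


IP:   11011000.00111010.11011110.01110001
Mask: 11111111.11111111.11111111.11000000
AND operation:
Net:  11011000.00111010.11011110.01000000
Network: 216.58.222.64/26


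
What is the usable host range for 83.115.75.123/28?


Network: 83.115.75.112
Broadcast: 83.115.75.127
First usable = network + 1
Last usable = broadcast - 1
Range: 83.115.75.113 to 83.115.75.126


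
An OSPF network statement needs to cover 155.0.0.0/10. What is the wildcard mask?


Subnet mask: 255.192.0.0
Wildcard = 255.255.255.255 - subnet mask
255 - 255 = 0
255 - 192 = 63
255 - 0 = 255
255 - 0 = 255
Wildcard: 0.63.255.255


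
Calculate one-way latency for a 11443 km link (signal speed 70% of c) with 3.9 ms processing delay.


Speed = 0.7 * 3e5 km/s = 210000 km/s
Propagation delay = 11443 / 210000 = 0.0545 s = 54.4905 ms
Processing delay = 3.9 ms
Total one-way latency = 58.3905 ms


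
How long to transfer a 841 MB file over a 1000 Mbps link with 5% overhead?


Effective throughput = 1000 * (1 - 5/100) = 950 Mbps
File size in Mb = 841 * 8 = 6728 Mb
Time = 6728 / 950
Time = 7.0821 seconds


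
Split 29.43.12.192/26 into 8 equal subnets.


New prefix = 26 + 3 = 29
Each subnet has 8 addresses
  29.43.12.192/29
  29.43.12.200/29
  29.43.12.208/29
  29.43.12.216/29
  29.43.12.224/29
  29.43.12.232/29
  29.43.12.240/29
  29.43.12.248/29
Subnets: 29.43.12.192/29, 29.43.12.200/29, 29.43.12.208/29, 29.43.12.216/29, 29.43.12.224/29, 29.43.12.232/29, 29.43.12.240/29, 29.43.12.248/29


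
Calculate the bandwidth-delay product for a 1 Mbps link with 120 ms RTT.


BDP = bandwidth * RTT
= 1 Mbps * 120 ms
= 1 * 1e6 * 120 / 1000 bits
= 120000 bits
= 15000 bytes
= 14.6484 KB
BDP = 120000 bits (15000 bytes)


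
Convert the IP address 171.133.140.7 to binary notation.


171 = 10101011
133 = 10000101
140 = 10001100
7 = 00000111
Binary: 10101011.10000101.10001100.00000111


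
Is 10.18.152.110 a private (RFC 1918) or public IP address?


RFC 1918 private ranges:
  10.0.0.0/8 (10.0.0.0 - 10.255.255.255)
  172.16.0.0/12 (172.16.0.0 - 172.31.255.255)
  192.168.0.0/16 (192.168.0.0 - 192.168.255.255)
Private (in 10.0.0.0/8)


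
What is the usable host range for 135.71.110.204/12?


Network: 135.64.0.0
Broadcast: 135.79.255.255
First usable = network + 1
Last usable = broadcast - 1
Range: 135.64.0.1 to 135.79.255.254


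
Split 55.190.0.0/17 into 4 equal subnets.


New prefix = 17 + 2 = 19
Each subnet has 8192 addresses
  55.190.0.0/19
  55.190.32.0/19
  55.190.64.0/19
  55.190.96.0/19
Subnets: 55.190.0.0/19, 55.190.32.0/19, 55.190.64.0/19, 55.190.96.0/19


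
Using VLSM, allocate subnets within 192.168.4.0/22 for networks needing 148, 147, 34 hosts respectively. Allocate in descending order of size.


148 hosts -> /24 (254 usable): 192.168.4.0/24
147 hosts -> /24 (254 usable): 192.168.5.0/24
34 hosts -> /26 (62 usable): 192.168.6.0/26
Allocation: 192.168.4.0/24 (148 hosts, 254 usable); 192.168.5.0/24 (147 hosts, 254 usable); 192.168.6.0/26 (34 hosts, 62 usable)


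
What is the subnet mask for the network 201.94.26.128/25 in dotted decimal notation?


/25 means 25 network bits, 7 host bits
Binary: 11111111111111111111111110000000
Mask: 255.255.255.128


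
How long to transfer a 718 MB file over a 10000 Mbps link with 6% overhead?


Effective throughput = 10000 * (1 - 6/100) = 9400 Mbps
File size in Mb = 718 * 8 = 5744 Mb
Time = 5744 / 9400
Time = 0.6111 seconds


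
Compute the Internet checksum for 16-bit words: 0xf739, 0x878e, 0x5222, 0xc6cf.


Sum all words (with carry folding):
+ 0xf739 = 0xf739
+ 0x878e = 0x7ec8
+ 0x5222 = 0xd0ea
+ 0xc6cf = 0x97ba
One's complement: ~0x97ba
Checksum = 0x6845


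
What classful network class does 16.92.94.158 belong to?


First octet: 16
Binary: 00010000
0xxxxxxx -> Class A (1-126)
Class A, default mask 255.0.0.0 (/8)
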